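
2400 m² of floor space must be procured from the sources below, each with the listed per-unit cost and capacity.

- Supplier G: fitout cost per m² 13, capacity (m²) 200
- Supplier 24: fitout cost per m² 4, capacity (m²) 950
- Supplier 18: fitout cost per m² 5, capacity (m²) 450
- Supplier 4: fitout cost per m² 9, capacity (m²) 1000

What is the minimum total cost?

Use sources in increasing cost order.
Supplier 24 at 4: take all 950 m² ; 1450 still needed.
Take 450 from Supplier 18 at 5 ; need 1000 more.
Supplier 4 (9): use full 1000 ; 0 m² to go.
Supplier G: unused.
Cost = 950×4 + 450×5 + 1000×9 = 15050.

15050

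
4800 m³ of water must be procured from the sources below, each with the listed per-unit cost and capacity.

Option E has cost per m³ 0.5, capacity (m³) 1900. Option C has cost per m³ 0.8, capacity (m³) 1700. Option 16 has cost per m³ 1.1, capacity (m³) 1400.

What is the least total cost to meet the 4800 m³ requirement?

3630

Fill from the cheapest source first.
Option E (0.5): use full 1900 → 2900 m³ to go.
Take 1700 from Option C at 0.8 → need 1200 more.
Take 1200 from Option 16 at 1.1 to finish.
Cost = 1900×0.5 + 1700×0.8 + 1200×1.1 = 3630.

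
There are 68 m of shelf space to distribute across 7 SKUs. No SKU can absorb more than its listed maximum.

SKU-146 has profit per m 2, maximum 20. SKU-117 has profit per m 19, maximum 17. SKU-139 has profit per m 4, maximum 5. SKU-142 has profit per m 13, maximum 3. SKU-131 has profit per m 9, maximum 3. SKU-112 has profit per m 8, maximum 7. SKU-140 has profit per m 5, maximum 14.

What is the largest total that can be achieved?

573

Highest profit per m first: SKU-117 19 > SKU-142 13 > SKU-131 9 > SKU-112 8 > SKU-140 5 > SKU-139 4 > SKU-146 2.
SKU-117: +17 to 17 (cap) → 51 left.
Give SKU-142 3 to hit its cap of 3 → 48 left.
SKU-131: +3 to 3 (cap) → 45 left.
Give SKU-112 7 to hit its cap of 7 → 38 left.
Give SKU-140 14 to hit its cap of 14 → 24 left.
Give SKU-139 5 to hit its cap of 5 → 19 left.
SKU-146: +19 (room for 20) → 19. Pool exhausted.
Total = 2×19 + 19×17 + 4×5 + 13×3 + 9×3 + 8×7 + 5×14 = 573.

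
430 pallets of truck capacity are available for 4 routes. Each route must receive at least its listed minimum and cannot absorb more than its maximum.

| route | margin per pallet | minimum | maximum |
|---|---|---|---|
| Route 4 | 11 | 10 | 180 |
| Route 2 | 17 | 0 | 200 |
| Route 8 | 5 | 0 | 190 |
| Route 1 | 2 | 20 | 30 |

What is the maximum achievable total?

5570

Meeting every minimum uses 10+0+0+20 = 30 pallets, leaving 400.
Order the routes by margin per pallet: Route 2 17 > Route 4 11 > Route 8 5 > Route 1 2.
Route 2: +200 to 200 (cap) — 200 left.
Give Route 4 170 more to hit its cap of 180 — 30 left.
Route 8: +30 (room for 190) → 30. Pool exhausted.
Total = 11×180 + 17×200 + 5×30 + 2×20 = 5570.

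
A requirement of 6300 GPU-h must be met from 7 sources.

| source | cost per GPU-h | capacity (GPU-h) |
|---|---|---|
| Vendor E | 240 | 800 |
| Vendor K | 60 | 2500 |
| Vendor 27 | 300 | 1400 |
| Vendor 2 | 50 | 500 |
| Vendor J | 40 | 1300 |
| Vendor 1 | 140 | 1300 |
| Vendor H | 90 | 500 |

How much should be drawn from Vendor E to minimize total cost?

200

Fill from the cheapest source first.
Take 1300 from Vendor J at 40 — need 5000 more.
Take 500 from Vendor 2 at 50 — need 4500 more.
Vendor K (60): use full 2500 — 2000 GPU-h to go.
Vendor H (90): use full 500 — 1500 GPU-h to go.
Take 1300 from Vendor 1 at 140 — need 200 more.
Vendor E at 240: take 200 of its 800 — requirement met.
Vendor 27: unused.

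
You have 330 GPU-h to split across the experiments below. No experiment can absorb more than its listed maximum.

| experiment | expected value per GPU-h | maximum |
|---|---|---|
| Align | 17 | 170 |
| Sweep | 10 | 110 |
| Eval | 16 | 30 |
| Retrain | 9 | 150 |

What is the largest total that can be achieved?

Highest expected value per GPU-h first: Align 17 > Eval 16 > Sweep 10 > Retrain 9.
Give Align 170 to hit its cap of 170 ; 160 left.
Give Eval 30 to hit its cap of 30 ; 130 left.
Sweep takes 110 to reach its cap of 110 ; 20 left.
Retrain has room for 150 but only 20 remain, so it gets 20.
Total = 17×170 + 10×110 + 16×30 + 9×20 = 4650.

4650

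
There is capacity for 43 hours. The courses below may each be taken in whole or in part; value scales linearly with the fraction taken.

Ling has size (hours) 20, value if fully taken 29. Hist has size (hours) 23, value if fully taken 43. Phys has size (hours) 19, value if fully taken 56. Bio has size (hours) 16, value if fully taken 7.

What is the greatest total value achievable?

100.45

Sort by value density: Phys 56/19≈2.95, Hist 43/23≈1.87, Ling 29/20≈1.45, Bio 7/16≈0.438.
Phys: take in full, 19 hours for value 56 — 24 left.
Hist: take in full, 23 hours for value 43 — 1 left.
Only 1 hours remain; take 1/20 of Ling for value 29×1/20 = 1.45.
Total value = 100.45.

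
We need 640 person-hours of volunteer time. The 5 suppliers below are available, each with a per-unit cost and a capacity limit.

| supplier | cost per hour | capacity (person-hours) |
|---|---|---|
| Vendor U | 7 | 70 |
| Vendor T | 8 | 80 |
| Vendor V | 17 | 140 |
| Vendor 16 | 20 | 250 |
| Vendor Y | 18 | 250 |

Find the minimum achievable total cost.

Fill from the cheapest supplier first.
Vendor U (7): use full 70 ; 570 person-hours to go.
Take 80 from Vendor T at 8 ; need 490 more.
Take 140 from Vendor V at 17 ; need 350 more.
Vendor Y (18): use full 250 ; 100 person-hours to go.
Take 100 from Vendor 16 at 20 to finish.
Cost = 70×7 + 80×8 + 140×17 + 250×18 + 100×20 = 10010.

10010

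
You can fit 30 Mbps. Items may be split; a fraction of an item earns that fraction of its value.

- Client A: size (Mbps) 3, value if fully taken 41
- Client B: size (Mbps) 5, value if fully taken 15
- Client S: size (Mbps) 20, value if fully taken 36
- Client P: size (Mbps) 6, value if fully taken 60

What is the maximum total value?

Rank by value-to-size ratio: Client A 41/3≈13.7, Client P 60/6≈10, Client B 15/5≈3, Client S 36/20≈1.8.
Take all of Client A (3 Mbps, value 41) ; 27 Mbps left.
Take all of Client P (6 Mbps, value 60) ; 21 Mbps left.
Take all of Client B (5 Mbps, value 15) ; 16 Mbps left.
Only 16 Mbps remain; take 16/20 of Client S for value 36×16/20 = 28.8.
Total value = 144.8.

144.8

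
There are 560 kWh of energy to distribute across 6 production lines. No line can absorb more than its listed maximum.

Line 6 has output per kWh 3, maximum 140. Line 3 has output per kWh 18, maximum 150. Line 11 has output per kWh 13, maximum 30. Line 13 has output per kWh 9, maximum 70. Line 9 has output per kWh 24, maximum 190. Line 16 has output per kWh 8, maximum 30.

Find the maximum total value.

Order the production lines by output per kWh: Line 9 24 > Line 3 18 > Line 11 13 > Line 13 9 > Line 16 8 > Line 6 3.
Line 9: +190 to 190 (cap) — 370 left.
Line 3 takes 150 to reach its cap of 150 — 220 left.
Line 11: +30 to 30 (cap) — 190 left.
Line 13: +70 to 70 (cap) — 120 left.
Line 16: +30 to 30 (cap) — 90 left.
Line 6: +90 (room for 140) → 90. Pool exhausted.
Total = 3×90 + 18×150 + 13×30 + 9×70 + 24×190 + 8×30 = 8790.

8790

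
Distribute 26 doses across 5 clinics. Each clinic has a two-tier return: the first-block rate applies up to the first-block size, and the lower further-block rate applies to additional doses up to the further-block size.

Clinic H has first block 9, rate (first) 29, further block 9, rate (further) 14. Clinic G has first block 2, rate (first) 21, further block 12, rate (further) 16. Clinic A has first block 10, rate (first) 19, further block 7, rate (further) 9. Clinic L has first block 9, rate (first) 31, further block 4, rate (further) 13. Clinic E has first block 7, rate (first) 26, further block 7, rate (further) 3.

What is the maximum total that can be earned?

Rank every tier by rate: Clinic L/tier1 31 > Clinic H/tier1 29 > Clinic E/tier1 26 > Clinic G/tier1 21 > Clinic A/tier1 19 > Clinic G/tier2 16 > Clinic H/tier2 14 > Clinic L/tier2 13 > Clinic A/tier2 9 > Clinic E/tier2 3.
Clinic L/tier1 (31): +9 → 17 left.
Clinic H/tier1 (29): +9 → 8 left.
Fill Clinic E tier1 block (7 at 26) → 1 left.
Clinic G tier1 at 21: only 1 left, fill 1.
Total = 31×9 + 29×9 + 26×7 + 21×1 = 743.

743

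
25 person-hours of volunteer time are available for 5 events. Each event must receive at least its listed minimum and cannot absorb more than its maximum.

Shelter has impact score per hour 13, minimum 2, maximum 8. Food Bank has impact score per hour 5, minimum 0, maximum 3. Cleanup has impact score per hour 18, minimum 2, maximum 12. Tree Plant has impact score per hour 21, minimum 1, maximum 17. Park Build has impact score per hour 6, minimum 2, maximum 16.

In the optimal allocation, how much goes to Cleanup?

4

Meeting every minimum uses 2+0+2+1+2 = 7 person-hours, leaving 18.
Highest impact score per hour first: Tree Plant 21 > Cleanup 18 > Shelter 13 > Park Build 6 > Food Bank 5.
Tree Plant: +16 to 17 (cap) — 2 left.
Cleanup: +2 (room for 10) → 4. Pool exhausted.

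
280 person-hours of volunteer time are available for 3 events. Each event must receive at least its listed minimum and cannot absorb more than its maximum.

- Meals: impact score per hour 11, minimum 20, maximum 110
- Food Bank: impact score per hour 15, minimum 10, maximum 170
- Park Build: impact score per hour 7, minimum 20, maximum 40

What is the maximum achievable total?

3680

Meeting every minimum uses 20+10+20 = 50 person-hours, leaving 230.
Rank by impact score per hour: Food Bank 15 > Meals 11 > Park Build 7.
Food Bank: +160 to 170 (cap) ; 70 left.
Only 70 left; Meals takes them to reach 90.
Total = 11×90 + 15×170 + 7×20 = 3680.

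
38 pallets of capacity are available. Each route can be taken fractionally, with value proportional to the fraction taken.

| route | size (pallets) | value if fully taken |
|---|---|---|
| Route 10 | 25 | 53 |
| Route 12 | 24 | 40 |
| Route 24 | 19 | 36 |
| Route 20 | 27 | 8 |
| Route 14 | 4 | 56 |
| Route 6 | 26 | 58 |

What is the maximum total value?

130.96

Rank by value-to-size ratio: Route 14 56/4≈14, Route 6 58/26≈2.23, Route 10 53/25≈2.12, Route 24 36/19≈1.89, Route 12 40/24≈1.67, Route 20 8/27≈0.296.
Take all of Route 14 (4 pallets, value 56) — 34 pallets left.
All 26 pallets of Route 6 fit (value 58) — 8 remain.
Only 8 pallets remain; take 8/25 of Route 10 for value 53×8/25 = 16.96.
Total value = 130.96.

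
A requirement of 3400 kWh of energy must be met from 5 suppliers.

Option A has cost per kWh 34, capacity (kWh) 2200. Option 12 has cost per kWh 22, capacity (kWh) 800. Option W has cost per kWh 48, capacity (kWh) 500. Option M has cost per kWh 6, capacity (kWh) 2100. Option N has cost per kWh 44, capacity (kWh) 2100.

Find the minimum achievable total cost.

Cheapest first:
Option M at 6: take all 2100 kWh → 1300 still needed.
Option 12 (22): use full 800 → 500 kWh to go.
Option A at 34: take 500 of its 2200 → requirement met.
Option N, Option W: unused.
Cost = 2100×6 + 800×22 + 500×34 = 47200.

47200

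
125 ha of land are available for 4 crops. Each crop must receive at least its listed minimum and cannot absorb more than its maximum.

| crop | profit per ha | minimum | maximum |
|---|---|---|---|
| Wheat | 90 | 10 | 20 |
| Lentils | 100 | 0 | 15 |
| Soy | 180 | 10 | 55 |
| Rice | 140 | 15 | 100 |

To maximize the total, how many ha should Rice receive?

Meeting every minimum uses 10+0+10+15 = 35 ha, leaving 90.
Highest profit per ha first: Soy 180 > Rice 140 > Lentils 100 > Wheat 90.
Soy: +45 to 55 (cap) — 45 left.
Rice has room for 85 more but only 45 remain, so it gets 60.

60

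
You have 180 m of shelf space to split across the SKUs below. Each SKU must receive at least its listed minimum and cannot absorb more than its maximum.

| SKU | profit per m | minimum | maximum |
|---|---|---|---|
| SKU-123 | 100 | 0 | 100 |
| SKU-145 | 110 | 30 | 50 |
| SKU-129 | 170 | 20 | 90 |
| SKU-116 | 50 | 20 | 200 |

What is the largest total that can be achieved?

Meeting every minimum uses 0+30+20+20 = 70 m, leaving 110.
Order the SKUs by profit per m: SKU-129 170 > SKU-145 110 > SKU-123 100 > SKU-116 50.
SKU-129: +70 to 90 (cap) — 40 left.
Give SKU-145 20 more to hit its cap of 50 — 20 left.
SKU-123: +20 (room for 100) → 20. Pool exhausted.
Total = 100×20 + 110×50 + 170×90 + 50×20 = 23800.

23800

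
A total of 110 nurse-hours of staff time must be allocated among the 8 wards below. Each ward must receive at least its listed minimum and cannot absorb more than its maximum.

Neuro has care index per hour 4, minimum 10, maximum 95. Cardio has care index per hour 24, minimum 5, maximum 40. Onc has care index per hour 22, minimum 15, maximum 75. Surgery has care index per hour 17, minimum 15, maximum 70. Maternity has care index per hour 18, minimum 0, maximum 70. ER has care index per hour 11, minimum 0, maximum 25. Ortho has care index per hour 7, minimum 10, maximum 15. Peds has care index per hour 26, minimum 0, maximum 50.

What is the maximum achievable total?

2235

Meeting every minimum uses 10+5+15+15+0+0+10+0 = 55 nurse-hours, leaving 55.
Order the wards by care index per hour: Peds 26 > Cardio 24 > Onc 22 > Maternity 18 > Surgery 17 > ER 11 > Ortho 7 > Neuro 4.
Peds takes 50 more to reach its cap of 50 → 5 left.
Cardio: +5 (room for 35) → 10. Pool exhausted.
Total = 4×10 + 24×10 + 22×15 + 17×15 + 7×10 + 26×50 = 2235.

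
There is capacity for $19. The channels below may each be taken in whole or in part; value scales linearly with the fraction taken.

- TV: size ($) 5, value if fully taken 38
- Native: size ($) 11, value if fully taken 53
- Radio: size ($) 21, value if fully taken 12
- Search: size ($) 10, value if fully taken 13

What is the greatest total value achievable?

Sort by value density: TV 38/5≈7.6, Native 53/11≈4.82, Search 13/10≈1.3, Radio 12/21≈0.571.
All 5 $ of TV fit (value 38) → 14 remain.
Take all of Native (11 $, value 53) → 3 $ left.
3 $ left: a 3/10 share of Search gives 13×3/10 = 3.9.
Total value = 94.9.

94.9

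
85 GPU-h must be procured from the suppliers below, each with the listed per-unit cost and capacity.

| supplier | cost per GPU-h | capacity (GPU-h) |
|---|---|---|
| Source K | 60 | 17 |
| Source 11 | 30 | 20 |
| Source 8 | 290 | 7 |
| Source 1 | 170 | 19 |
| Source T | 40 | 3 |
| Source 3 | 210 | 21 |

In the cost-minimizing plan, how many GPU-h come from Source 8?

5

Use suppliers in increasing cost order.
Source 11 at 30: take all 20 GPU-h — 65 still needed.
Source T at 40: take all 3 GPU-h — 62 still needed.
Take 17 from Source K at 60 — need 45 more.
Source 1 (170): use full 19 — 26 GPU-h to go.
Source 3 (210): use full 21 — 5 GPU-h to go.
Source 8 (290): take the remaining 5 — done.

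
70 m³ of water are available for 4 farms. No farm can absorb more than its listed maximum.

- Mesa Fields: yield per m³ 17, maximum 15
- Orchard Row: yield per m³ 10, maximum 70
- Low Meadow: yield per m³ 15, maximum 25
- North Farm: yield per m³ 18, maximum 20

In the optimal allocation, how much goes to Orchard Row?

10

Order the farms by yield per m³: North Farm 18 > Mesa Fields 17 > Low Meadow 15 > Orchard Row 10.
Give North Farm 20 to hit its cap of 20 → 50 left.
Mesa Fields: +15 to 15 (cap) → 35 left.
Low Meadow: +25 to 25 (cap) → 10 left.
Orchard Row: +10 (room for 70) → 10. Pool exhausted.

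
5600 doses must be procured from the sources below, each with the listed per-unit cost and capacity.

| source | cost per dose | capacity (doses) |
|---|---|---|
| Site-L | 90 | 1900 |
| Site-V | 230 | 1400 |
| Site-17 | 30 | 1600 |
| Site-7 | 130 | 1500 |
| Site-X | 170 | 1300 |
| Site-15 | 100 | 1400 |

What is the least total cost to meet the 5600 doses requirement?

Cheapest first:
Take 1600 from Site-17 at 30 — need 4000 more.
Site-L at 90: take all 1900 doses — 2100 still needed.
Site-15 (100): use full 1400 — 700 doses to go.
Site-7 at 130: take 700 of its 1500 — requirement met.
Site-X, Site-V: unused.
Cost = 1600×30 + 1900×90 + 1400×100 + 700×130 = 450000.

450000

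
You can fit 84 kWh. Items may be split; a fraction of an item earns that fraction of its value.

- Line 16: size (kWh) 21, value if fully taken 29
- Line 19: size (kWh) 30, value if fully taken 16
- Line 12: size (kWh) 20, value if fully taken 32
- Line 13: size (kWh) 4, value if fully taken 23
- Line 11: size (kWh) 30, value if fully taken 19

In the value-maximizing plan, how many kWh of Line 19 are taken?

9

Sort by value density: Line 13 23/4≈5.75, Line 12 32/20≈1.6, Line 16 29/21≈1.38, Line 11 19/30≈0.633, Line 19 16/30≈0.533.
Line 13: take in full, 4 kWh for value 23 → 80 left.
Line 12: take in full, 20 kWh for value 32 → 60 left.
Line 16: take in full, 21 kWh for value 29 → 39 left.
Take all of Line 11 (30 kWh, value 19) → 9 kWh left.
9 kWh left: a 9/30 share of Line 19 gives 16×9/30 = 4.8.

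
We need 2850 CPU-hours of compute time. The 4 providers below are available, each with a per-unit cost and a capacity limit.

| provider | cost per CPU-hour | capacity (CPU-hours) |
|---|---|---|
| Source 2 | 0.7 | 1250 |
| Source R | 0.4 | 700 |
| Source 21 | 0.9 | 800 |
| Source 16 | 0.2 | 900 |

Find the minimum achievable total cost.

Use providers in increasing cost order.
Source 16 (0.2): use full 900 ; 1950 CPU-hours to go.
Source R (0.4): use full 700 ; 1250 CPU-hours to go.
Source 2 (0.7): use full 1250 ; 0 CPU-hours to go.
Source 21: unused.
Cost = 900×0.2 + 700×0.4 + 1250×0.7 = 1335.

1335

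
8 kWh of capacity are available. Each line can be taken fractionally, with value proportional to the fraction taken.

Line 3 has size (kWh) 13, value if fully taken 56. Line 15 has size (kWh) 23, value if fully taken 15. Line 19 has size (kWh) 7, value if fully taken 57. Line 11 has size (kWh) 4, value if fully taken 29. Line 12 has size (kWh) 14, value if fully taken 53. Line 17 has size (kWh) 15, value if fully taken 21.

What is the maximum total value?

64.25

Rank by value-to-size ratio: Line 19 57/7≈8.14, Line 11 29/4≈7.25, Line 3 56/13≈4.31, Line 12 53/14≈3.79, Line 17 21/15≈1.4, Line 15 15/23≈0.652.
Line 19: take in full, 7 kWh for value 57 — 1 left.
Only 1 kWh remain; take 1/4 of Line 11 for value 29×1/4 = 7.25.
Total value = 64.25.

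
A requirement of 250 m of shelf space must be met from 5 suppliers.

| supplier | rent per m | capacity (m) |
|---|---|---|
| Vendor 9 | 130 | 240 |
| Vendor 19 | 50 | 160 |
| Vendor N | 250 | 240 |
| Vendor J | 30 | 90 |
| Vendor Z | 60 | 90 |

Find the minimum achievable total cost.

Cheapest first:
Vendor J at 30: take all 90 m → 160 still needed.
Vendor 19 at 50: take all 160 m → 0 still needed.
Vendor Z, Vendor 9, Vendor N: unused.
Cost = 90×30 + 160×50 = 10700.

10700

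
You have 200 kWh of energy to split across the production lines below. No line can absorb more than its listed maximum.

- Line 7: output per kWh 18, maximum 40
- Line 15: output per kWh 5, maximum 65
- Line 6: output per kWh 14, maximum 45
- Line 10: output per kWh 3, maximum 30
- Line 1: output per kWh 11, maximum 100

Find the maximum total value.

2525

Rank by output per kWh: Line 7 18 > Line 6 14 > Line 1 11 > Line 15 5 > Line 10 3.
Line 7 takes 40 to reach its cap of 40 → 160 left.
Give Line 6 45 to hit its cap of 45 → 115 left.
Line 1: +100 to 100 (cap) → 15 left.
Line 15 has room for 65 but only 15 remain, so it gets 15.
Total = 18×40 + 5×15 + 14×45 + 11×100 = 2525.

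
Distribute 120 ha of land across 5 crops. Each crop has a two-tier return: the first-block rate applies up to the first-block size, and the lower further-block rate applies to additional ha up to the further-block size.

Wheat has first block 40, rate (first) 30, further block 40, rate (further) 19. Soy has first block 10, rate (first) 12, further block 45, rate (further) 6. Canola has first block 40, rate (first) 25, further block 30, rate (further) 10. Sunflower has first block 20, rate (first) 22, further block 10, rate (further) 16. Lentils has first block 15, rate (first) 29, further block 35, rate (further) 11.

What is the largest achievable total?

Order all 10 blocks by rate: Wheat/T1 30 > Lentils/T1 29 > Canola/T1 25 > Sunflower/T1 22 > Wheat/T2 19 > Sunflower/T2 16 > Soy/T1 12 > Lentils/T2 11 > Canola/T2 10 > Soy/T2 6.
Wheat T1 at 30: fill all 40 ; 80 left.
Lentils T1 at 29: fill all 15 ; 65 left.
Canola T1 at 25: fill all 40 ; 25 left.
Fill Sunflower T1 block (20 at 22) ; 5 left.
5 remain; put them into Wheat T2 at 19.
Total = 30×40 + 29×15 + 25×40 + 22×20 + 19×5 = 3170.

3170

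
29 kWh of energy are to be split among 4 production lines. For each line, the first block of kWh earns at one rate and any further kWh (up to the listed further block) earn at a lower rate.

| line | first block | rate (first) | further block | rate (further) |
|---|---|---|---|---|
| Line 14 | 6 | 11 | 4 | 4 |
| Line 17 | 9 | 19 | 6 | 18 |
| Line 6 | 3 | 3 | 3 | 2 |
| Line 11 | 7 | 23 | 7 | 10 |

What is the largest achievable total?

Rank every tier by rate: Line 11/first 23 > Line 17/first 19 > Line 17/second 18 > Line 14/first 11 > Line 11/second 10 > Line 14/second 4 > Line 6/first 3 > Line 6/second 2.
Line 11/first (23): +7 — 22 left.
Line 17/first (19): +9 — 13 left.
Line 17/second (18): +6 — 7 left.
Fill Line 14 first block (6 at 11) — 1 left.
Line 11/second: +1 of 7 at 10; pool empty.
Total = 23×7 + 19×9 + 18×6 + 11×6 + 10×1 = 516.

516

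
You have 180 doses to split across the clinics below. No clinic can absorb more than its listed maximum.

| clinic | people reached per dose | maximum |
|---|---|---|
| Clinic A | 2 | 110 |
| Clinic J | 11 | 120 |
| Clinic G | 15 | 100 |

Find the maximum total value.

Order the clinics by people reached per dose: Clinic G 15 > Clinic J 11 > Clinic A 2.
Give Clinic G 100 to hit its cap of 100 — 80 left.
Clinic J has room for 120 but only 80 remain, so it gets 80.
Total = 11×80 + 15×100 = 2380.

2380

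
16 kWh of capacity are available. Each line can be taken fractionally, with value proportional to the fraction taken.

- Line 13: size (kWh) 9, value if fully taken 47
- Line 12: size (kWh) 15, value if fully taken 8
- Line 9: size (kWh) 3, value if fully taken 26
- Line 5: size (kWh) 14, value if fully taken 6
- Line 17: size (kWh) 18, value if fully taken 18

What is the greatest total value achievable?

77

Rank by value-to-size ratio: Line 9 26/3≈8.67, Line 13 47/9≈5.22, Line 17 18/18≈1, Line 12 8/15≈0.533, Line 5 6/14≈0.429.
Line 9: take in full, 3 kWh for value 26 ; 13 left.
All 9 kWh of Line 13 fit (value 47) ; 4 remain.
Fill the last 4 kWh with part of Line 17: 4/18 of it earns 4.
Total value = 77.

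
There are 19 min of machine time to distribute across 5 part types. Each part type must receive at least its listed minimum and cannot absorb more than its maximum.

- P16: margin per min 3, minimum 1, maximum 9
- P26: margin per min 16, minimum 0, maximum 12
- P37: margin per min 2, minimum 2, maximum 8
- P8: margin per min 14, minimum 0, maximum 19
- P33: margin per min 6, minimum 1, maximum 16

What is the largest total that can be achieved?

Meeting every minimum uses 1+0+2+0+1 = 4 min, leaving 15.
Rank by margin per min: P26 16 > P8 14 > P33 6 > P16 3 > P37 2.
P26 takes 12 more to reach its cap of 12 ; 3 left.
P8: +3 (room for 19) → 3. Pool exhausted.
Total = 3×1 + 16×12 + 2×2 + 14×3 + 6×1 = 247.

247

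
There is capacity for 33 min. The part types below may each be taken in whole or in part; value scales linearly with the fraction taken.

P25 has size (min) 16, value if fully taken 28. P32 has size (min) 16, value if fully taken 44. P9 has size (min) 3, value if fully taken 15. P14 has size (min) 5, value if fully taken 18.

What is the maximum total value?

Best value per unit of size first: P9 15/3≈5, P14 18/5≈3.6, P32 44/16≈2.75, P25 28/16≈1.75.
P9: take in full, 3 min for value 15 — 30 left.
P14: take in full, 5 min for value 18 — 25 left.
All 16 min of P32 fit (value 44) — 9 remain.
Fill the last 9 min with part of P25: 9/16 of it earns 15.75.
Total value = 92.75.

92.75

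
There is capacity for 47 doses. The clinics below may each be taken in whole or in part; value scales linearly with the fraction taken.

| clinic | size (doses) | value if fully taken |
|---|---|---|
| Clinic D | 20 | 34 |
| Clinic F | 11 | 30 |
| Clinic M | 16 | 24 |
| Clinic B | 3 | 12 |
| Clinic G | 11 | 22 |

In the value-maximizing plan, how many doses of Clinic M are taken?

2

Best value per unit of size first: Clinic B 12/3≈4, Clinic F 30/11≈2.73, Clinic G 22/11≈2, Clinic D 34/20≈1.7, Clinic M 24/16≈1.5.
Take all of Clinic B (3 doses, value 12) → 44 doses left.
All 11 doses of Clinic F fit (value 30) → 33 remain.
Take all of Clinic G (11 doses, value 22) → 22 doses left.
All 20 doses of Clinic D fit (value 34) → 2 remain.
2 doses left: a 2/16 share of Clinic M gives 24×2/16 = 3.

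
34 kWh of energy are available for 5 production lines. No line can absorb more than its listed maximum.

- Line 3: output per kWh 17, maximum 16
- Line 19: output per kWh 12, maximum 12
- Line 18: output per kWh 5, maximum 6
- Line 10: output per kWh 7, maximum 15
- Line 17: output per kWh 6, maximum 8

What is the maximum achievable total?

458

Rank by output per kWh: Line 3 17 > Line 19 12 > Line 10 7 > Line 17 6 > Line 18 5.
Line 3 takes 16 to reach its cap of 16 → 18 left.
Line 19 takes 12 to reach its cap of 12 → 6 left.
Only 6 left; Line 10 takes them to reach 6.
Total = 17×16 + 12×12 + 7×6 = 458.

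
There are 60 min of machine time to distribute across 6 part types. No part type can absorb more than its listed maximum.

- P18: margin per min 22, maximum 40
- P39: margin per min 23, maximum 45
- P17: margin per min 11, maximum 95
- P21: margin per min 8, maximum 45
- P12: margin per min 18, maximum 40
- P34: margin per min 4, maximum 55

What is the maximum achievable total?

1365

Highest margin per min first: P39 23 > P18 22 > P12 18 > P17 11 > P21 8 > P34 4.
P39 takes 45 to reach its cap of 45 — 15 left.
P18 has room for 40 but only 15 remain, so it gets 15.
Total = 22×15 + 23×45 = 1365.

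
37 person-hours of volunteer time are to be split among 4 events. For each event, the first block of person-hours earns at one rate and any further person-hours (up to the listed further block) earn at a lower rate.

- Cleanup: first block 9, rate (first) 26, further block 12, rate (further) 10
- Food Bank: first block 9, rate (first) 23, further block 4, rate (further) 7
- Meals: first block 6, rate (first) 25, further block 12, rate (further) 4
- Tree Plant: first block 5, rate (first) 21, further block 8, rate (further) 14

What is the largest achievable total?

Rank every tier by rate: Cleanup/first 26 > Meals/first 25 > Food Bank/first 23 > Tree Plant/first 21 > Tree Plant/second 14 > Cleanup/second 10 > Food Bank/second 7 > Meals/second 4.
Cleanup first at 26: fill all 9 → 28 left.
Meals/first (25): +6 → 22 left.
Fill Food Bank first block (9 at 23) → 13 left.
Tree Plant first at 21: fill all 5 → 8 left.
Tree Plant second at 14: fill all 8 → 0 left.
Total = 26×9 + 25×6 + 23×9 + 21×5 + 14×8 = 808.

808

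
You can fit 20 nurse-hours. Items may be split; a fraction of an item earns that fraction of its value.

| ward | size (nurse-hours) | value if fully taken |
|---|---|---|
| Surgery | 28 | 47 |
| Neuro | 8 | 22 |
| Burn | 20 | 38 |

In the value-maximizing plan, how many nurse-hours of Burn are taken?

Best value per unit of size first: Neuro 22/8≈2.75, Burn 38/20≈1.9, Surgery 47/28≈1.68.
Take all of Neuro (8 nurse-hours, value 22) → 12 nurse-hours left.
Only 12 nurse-hours remain; take 12/20 of Burn for value 38×12/20 = 22.8.

12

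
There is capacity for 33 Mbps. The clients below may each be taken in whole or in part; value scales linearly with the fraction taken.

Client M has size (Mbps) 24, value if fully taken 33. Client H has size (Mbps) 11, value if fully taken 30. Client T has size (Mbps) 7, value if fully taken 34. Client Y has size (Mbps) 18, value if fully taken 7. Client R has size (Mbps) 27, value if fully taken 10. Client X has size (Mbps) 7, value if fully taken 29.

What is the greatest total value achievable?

Rank by value-to-size ratio: Client T 34/7≈4.86, Client X 29/7≈4.14, Client H 30/11≈2.73, Client M 33/24≈1.38, Client Y 7/18≈0.389, Client R 10/27≈0.37.
Take all of Client T (7 Mbps, value 34) ; 26 Mbps left.
Take all of Client X (7 Mbps, value 29) ; 19 Mbps left.
Take all of Client H (11 Mbps, value 30) ; 8 Mbps left.
Only 8 Mbps remain; take 8/24 of Client M for value 33×8/24 = 11.
Total value = 104.

104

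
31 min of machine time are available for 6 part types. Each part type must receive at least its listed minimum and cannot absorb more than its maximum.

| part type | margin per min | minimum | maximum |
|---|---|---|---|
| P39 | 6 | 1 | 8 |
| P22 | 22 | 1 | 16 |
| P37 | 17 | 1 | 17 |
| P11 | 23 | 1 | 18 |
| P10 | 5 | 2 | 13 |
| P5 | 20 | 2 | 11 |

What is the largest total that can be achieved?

641

Meeting every minimum uses 1+1+1+1+2+2 = 8 min, leaving 23.
Order the part types by margin per min: P11 23 > P22 22 > P5 20 > P37 17 > P39 6 > P10 5.
P11 takes 17 more to reach its cap of 18 → 6 left.
Only 6 left; P22 takes them to reach 7.
Total = 6×1 + 22×7 + 17×1 + 23×18 + 5×2 + 20×2 = 641.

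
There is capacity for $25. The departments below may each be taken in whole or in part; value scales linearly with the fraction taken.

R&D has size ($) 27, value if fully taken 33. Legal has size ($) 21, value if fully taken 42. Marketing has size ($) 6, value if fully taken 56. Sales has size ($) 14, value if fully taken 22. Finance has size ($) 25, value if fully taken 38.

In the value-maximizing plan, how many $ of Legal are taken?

Best value per unit of size first: Marketing 56/6≈9.33, Legal 42/21≈2, Sales 22/14≈1.57, Finance 38/25≈1.52, R&D 33/27≈1.22.
Take all of Marketing (6 $, value 56) → 19 $ left.
Fill the last 19 $ with part of Legal: 19/21 of it earns 38.

19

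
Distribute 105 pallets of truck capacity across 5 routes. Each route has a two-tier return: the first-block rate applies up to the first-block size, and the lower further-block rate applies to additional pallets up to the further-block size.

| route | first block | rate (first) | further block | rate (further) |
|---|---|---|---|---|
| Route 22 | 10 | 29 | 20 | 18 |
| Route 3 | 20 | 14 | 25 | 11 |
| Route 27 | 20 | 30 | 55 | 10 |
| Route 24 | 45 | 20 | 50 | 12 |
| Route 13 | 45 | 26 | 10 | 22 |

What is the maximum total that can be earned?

2680

Rank every tier by rate: Route 27/T1 30 > Route 22/T1 29 > Route 13/T1 26 > Route 13/T2 22 > Route 24/T1 20 > Route 22/T2 18 > Route 3/T1 14 > Route 24/T2 12 > Route 3/T2 11 > Route 27/T2 10.
Route 27 T1 at 30: fill all 20 ; 85 left.
Route 22 T1 at 29: fill all 10 ; 75 left.
Route 13/T1 (26): +45 ; 30 left.
Route 13 T2 at 22: fill all 10 ; 20 left.
20 remain; put them into Route 24 T1 at 20.
Total = 30×20 + 29×10 + 26×45 + 22×10 + 20×20 = 2680.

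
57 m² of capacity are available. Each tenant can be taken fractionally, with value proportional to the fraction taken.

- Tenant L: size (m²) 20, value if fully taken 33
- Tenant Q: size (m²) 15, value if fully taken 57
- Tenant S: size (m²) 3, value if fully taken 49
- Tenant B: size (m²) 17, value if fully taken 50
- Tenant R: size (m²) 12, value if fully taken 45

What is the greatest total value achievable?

217.5

Rank by value-to-size ratio: Tenant S 49/3≈16.3, Tenant Q 57/15≈3.8, Tenant R 45/12≈3.75, Tenant B 50/17≈2.94, Tenant L 33/20≈1.65.
All 3 m² of Tenant S fit (value 49) ; 54 remain.
Take all of Tenant Q (15 m², value 57) ; 39 m² left.
All 12 m² of Tenant R fit (value 45) ; 27 remain.
Take all of Tenant B (17 m², value 50) ; 10 m² left.
Only 10 m² remain; take 10/20 of Tenant L for value 33×10/20 = 16.5.
Total value = 217.5.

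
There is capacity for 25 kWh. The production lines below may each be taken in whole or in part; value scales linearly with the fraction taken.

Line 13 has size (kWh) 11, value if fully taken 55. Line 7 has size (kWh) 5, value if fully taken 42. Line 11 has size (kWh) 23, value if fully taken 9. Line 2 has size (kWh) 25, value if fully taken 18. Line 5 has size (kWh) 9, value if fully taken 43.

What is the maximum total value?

140

Rank by value-to-size ratio: Line 7 42/5≈8.4, Line 13 55/11≈5, Line 5 43/9≈4.78, Line 2 18/25≈0.72, Line 11 9/23≈0.391.
All 5 kWh of Line 7 fit (value 42) — 20 remain.
All 11 kWh of Line 13 fit (value 55) — 9 remain.
All 9 kWh of Line 5 fit (value 43) — 0 remain.
Total value = 140.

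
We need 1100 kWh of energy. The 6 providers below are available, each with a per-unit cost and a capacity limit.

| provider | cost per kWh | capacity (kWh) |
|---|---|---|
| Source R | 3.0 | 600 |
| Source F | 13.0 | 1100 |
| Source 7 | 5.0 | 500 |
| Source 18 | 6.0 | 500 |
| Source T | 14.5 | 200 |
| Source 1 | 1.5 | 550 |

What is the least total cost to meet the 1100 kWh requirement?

Fill from the cheapest provider first.
Take 550 from Source 1 at 1.5 → need 550 more.
Source R at 3.0: take 550 of its 600 → requirement met.
Source 7, Source 18, Source F, Source T: unused.
Cost = 550×1.5 + 550×3.0 = 2475.

2475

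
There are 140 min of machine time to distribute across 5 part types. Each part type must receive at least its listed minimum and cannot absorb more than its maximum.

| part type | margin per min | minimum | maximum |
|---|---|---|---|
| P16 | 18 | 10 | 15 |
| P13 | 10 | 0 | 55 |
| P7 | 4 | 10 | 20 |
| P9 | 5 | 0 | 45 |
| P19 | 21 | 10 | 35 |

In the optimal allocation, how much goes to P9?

25

Meeting every minimum uses 10+0+10+0+10 = 30 min, leaving 110.
Order the part types by margin per min: P19 21 > P16 18 > P13 10 > P9 5 > P7 4.
P19 takes 25 more to reach its cap of 35 → 85 left.
Give P16 5 more to hit its cap of 15 → 80 left.
P13 takes 55 more to reach its cap of 55 → 25 left.
P9 has room for 45 more but only 25 remain, so it gets 25.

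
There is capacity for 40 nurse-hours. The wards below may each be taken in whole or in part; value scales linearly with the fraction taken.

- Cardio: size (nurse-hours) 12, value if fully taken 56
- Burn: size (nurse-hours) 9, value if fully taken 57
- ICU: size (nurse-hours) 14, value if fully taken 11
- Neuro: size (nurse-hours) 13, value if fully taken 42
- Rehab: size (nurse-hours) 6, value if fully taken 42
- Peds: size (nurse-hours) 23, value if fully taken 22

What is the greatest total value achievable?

197

Best value per unit of size first: Rehab 42/6≈7, Burn 57/9≈6.33, Cardio 56/12≈4.67, Neuro 42/13≈3.23, Peds 22/23≈0.957, ICU 11/14≈0.786.
All 6 nurse-hours of Rehab fit (value 42) — 34 remain.
All 9 nurse-hours of Burn fit (value 57) — 25 remain.
Take all of Cardio (12 nurse-hours, value 56) — 13 nurse-hours left.
Take all of Neuro (13 nurse-hours, value 42) — 0 nurse-hours left.
Total value = 197.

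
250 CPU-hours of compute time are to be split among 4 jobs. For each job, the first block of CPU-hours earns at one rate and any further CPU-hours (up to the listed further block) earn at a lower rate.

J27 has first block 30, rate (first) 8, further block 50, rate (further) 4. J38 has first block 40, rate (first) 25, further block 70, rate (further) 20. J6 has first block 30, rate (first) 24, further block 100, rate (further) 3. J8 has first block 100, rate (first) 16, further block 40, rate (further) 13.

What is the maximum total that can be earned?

Rank every tier by rate: J38/first 25 > J6/first 24 > J38/second 20 > J8/first 16 > J8/second 13 > J27/first 8 > J27/second 4 > J6/second 3.
J38/first (25): +40 — 210 left.
J6 first at 24: fill all 30 — 180 left.
J38 second at 20: fill all 70 — 110 left.
Fill J8 first block (100 at 16) — 10 left.
J8/second: +10 of 40 at 13; pool empty.
Total = 25×40 + 24×30 + 20×70 + 16×100 + 13×10 = 4850.

4850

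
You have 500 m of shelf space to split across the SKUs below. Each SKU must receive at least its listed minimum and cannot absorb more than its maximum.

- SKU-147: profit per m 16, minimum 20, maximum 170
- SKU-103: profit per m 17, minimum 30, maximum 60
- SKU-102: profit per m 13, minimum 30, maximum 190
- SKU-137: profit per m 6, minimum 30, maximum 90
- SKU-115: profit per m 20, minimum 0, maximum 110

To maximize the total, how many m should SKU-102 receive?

Meeting every minimum uses 20+30+30+30+0 = 110 m, leaving 390.
Highest profit per m first: SKU-115 20 > SKU-103 17 > SKU-147 16 > SKU-102 13 > SKU-137 6.
SKU-115 takes 110 more to reach its cap of 110 → 280 left.
Give SKU-103 30 more to hit its cap of 60 → 250 left.
Give SKU-147 150 more to hit its cap of 170 → 100 left.
SKU-102: +100 (room for 160) → 130. Pool exhausted.

130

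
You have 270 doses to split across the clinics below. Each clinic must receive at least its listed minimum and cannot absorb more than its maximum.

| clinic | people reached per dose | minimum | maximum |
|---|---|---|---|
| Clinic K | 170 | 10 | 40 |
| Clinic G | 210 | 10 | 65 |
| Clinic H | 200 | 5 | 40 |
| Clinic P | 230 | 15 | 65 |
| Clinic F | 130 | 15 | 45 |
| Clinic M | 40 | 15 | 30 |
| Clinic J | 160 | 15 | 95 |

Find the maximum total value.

50750

Meeting every minimum uses 10+10+5+15+15+15+15 = 85 doses, leaving 185.
Highest people reached per dose first: Clinic P 230 > Clinic G 210 > Clinic H 200 > Clinic K 170 > Clinic J 160 > Clinic F 130 > Clinic M 40.
Give Clinic P 50 more to hit its cap of 65 → 135 left.
Clinic G takes 55 more to reach its cap of 65 → 80 left.
Clinic H: +35 to 40 (cap) → 45 left.
Clinic K takes 30 more to reach its cap of 40 → 15 left.
Clinic J: +15 (room for 80) → 30. Pool exhausted.
Total = 170×40 + 210×65 + 200×40 + 230×65 + 130×15 + 40×15 + 160×30 = 50750.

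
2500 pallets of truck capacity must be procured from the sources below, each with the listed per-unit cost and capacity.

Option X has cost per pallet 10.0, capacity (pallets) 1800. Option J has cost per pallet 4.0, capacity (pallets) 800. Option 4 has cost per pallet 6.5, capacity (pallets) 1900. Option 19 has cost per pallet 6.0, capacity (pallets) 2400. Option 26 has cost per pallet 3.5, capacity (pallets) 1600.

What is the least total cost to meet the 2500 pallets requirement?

9400

Use sources in increasing cost order.
Take 1600 from Option 26 at 3.5 — need 900 more.
Option J (4.0): use full 800 — 100 pallets to go.
Option 19 at 6.0: take 100 of its 2400 — requirement met.
Option 4, Option X: unused.
Cost = 1600×3.5 + 800×4.0 + 100×6.0 = 9400.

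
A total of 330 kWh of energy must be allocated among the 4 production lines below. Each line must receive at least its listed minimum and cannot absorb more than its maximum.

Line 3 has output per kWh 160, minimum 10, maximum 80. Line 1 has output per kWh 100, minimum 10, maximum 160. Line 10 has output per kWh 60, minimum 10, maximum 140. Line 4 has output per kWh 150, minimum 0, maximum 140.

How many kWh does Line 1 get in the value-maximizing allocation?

Meeting every minimum uses 10+10+10+0 = 30 kWh, leaving 300.
Order the production lines by output per kWh: Line 3 160 > Line 4 150 > Line 1 100 > Line 10 60.
Line 3: +70 to 80 (cap) ; 230 left.
Line 4: +140 to 140 (cap) ; 90 left.
Line 1 has room for 150 more but only 90 remain, so it gets 100.

100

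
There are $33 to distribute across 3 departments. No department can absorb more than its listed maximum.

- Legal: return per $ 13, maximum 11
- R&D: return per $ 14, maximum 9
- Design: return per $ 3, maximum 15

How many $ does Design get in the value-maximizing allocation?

13

Order the departments by return per $: R&D 14 > Legal 13 > Design 3.
R&D takes 9 to reach its cap of 9 — 24 left.
Legal takes 11 to reach its cap of 11 — 13 left.
Design has room for 15 but only 13 remain, so it gets 13.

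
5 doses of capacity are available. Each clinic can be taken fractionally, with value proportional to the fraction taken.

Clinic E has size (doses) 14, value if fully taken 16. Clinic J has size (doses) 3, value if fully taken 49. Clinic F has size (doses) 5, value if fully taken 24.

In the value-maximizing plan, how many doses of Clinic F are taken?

Rank by value-to-size ratio: Clinic J 49/3≈16.3, Clinic F 24/5≈4.8, Clinic E 16/14≈1.14.
Take all of Clinic J (3 doses, value 49) ; 2 doses left.
2 doses left: a 2/5 share of Clinic F gives 24×2/5 = 9.6.

2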